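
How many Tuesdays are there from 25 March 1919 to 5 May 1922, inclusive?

163 Tuesdays

25 March 1919 is a Tuesday.
The range spans 1138 days (inclusive of both endpoints).
1138 = 7 × 162 + 4, so there are 162 full weeks plus 4 extra days.
Each full week contributes one Tuesday: 162 so far.
The 4 extra days are Tuesday, Wednesday, Thursday, Friday — 1 of them qualifies.
Total: 162 + 1 = 163.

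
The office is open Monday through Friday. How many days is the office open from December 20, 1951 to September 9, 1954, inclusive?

711 weekdays

December 20, 1951 is a Thursday.
That's 995 days from start to end, counting both.
995 = 7 × 142 + 1, so there are 142 full weeks plus 1 extra day.
Each full week contributes 5 weekdays (Mon–Fri): 142 × 5 = 710.
The 1 extra day is Thu — 1 of them qualifies.
Total: 710 + 1 = 711.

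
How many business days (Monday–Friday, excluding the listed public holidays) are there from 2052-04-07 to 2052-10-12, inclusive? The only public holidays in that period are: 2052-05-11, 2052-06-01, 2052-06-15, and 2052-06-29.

135

2052-04-07 is a Sunday.
From 2052-04-07 to 2052-10-12 is 189 days inclusive.
189 = 7 × 27, so the span is exactly 27 full weeks.
Each full week contributes 5 weekdays (Mon–Fri): 27 × 5 = 135.
Holidays: 2052-05-11 (Sat); 2052-06-01 (Sat); 2052-06-15 (Sat); 2052-06-29 (Sat).
None of the 4 holidays fall on a weekday, so nothing to subtract.
Business days: 135 − 0 = 135.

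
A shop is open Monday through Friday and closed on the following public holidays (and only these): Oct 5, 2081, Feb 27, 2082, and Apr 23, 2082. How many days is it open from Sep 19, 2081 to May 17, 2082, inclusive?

Sep 19, 2081 is a Friday.
The range spans 241 days (inclusive of both endpoints).
241 = 7 × 34 + 3, so there are 34 full weeks plus 3 extra days.
Each full week contributes 5 weekdays (Mon–Fri): 34 × 5 = 170.
The 3 extra days are Fri, Sat, Sun — 1 of them qualifies.
Total: 170 + 1 = 171.
Holidays: Oct 5, 2081 (Sun); Feb 27, 2082 (Fri); Apr 23, 2082 (Thu).
2 of the 3 holidays fall on weekdays; the rest are weekends and were already excluded.
Business days: 171 − 2 = 169.

169 business days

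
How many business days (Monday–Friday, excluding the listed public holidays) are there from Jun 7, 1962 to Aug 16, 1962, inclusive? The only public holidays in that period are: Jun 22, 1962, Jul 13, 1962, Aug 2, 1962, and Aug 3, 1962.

47 business days

Jun 7, 1962 is a Thursday.
That's 71 days from start to end, counting both.
71 = 7 × 10 + 1, so there are 10 full weeks plus 1 extra day.
Each full week contributes 5 weekdays (Mon–Fri): 10 × 5 = 50.
The 1 extra day is Thursday — 1 of them qualifies.
Total: 50 + 1 = 51.
Holidays: Jun 22, 1962 (Fri); Jul 13, 1962 (Fri); Aug 2, 1962 (Thu); Aug 3, 1962 (Fri).
All 4 holidays fall on weekdays, so subtract 4.
Business days: 51 − 4 = 47.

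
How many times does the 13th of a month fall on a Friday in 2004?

The 13th falls on a Friday when the month's 13th has weekday Fri.
Jan 13 is Tue; Feb 13 is Fri ✓; Mar 13 is Sat; Apr 13 is Tue; May 13 is Thu; Jun 13 is Sun; Jul 13 is Tue; Aug 13 is Fri ✓; Sep 13 is Mon; Oct 13 is Wed; Nov 13 is Sat; Dec 13 is Mon.
Friday the 13ths: Feb, Aug.

2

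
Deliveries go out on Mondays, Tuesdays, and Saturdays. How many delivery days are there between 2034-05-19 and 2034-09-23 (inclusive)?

55

2034-05-19 is a Friday.
The range spans 128 days (inclusive of both endpoints).
128 = 7 × 18 + 2, so there are 18 full weeks plus 2 extra days.
Each full week contributes 3 days from the set (Mon, Tue, Sat): 18 × 3 = 54.
The 2 extra days are Fri, Sat — 1 of them qualifies.
Total: 54 + 1 = 55.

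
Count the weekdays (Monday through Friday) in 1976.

262

1 January 1976 is a Thursday.
From 1 January 1976 to 31 December 1976 is 366 days inclusive.
366 = 7 × 52 + 2, so there are 52 full weeks plus 2 extra days.
Each full week contributes 5 weekdays (Mon–Fri): 52 × 5 = 260.
The 2 extra days are Thu, Fri — 2 of them qualify.
Total: 260 + 2 = 262.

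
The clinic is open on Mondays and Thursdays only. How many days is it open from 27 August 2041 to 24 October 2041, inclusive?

27 August 2041 is a Tuesday.
That's 59 days from start to end, counting both.
59 = 7 × 8 + 3, so there are 8 full weeks plus 3 extra days.
Each full week contributes 2 days from the set (Mon, Thu): 8 × 2 = 16.
The 3 extra days are Tuesday, Wednesday, Thursday — 1 of them qualifies.
Total: 16 + 1 = 17.

17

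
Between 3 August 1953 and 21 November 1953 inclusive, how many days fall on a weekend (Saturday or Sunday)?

31

3 August 1953 is a Monday.
That's 111 days from start to end, counting both.
111 = 7 × 15 + 6, so there are 15 full weeks plus 6 extra days.
Each full week contributes 2 weekend days (Sat, Sun): 15 × 2 = 30.
The 6 extra days are Mon, Tue, Wed, Thu, Fri, Sat — 1 of them qualifies.
Total: 30 + 1 = 31.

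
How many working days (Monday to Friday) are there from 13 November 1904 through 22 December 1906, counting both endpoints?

13 November 1904 is a Sunday.
That's 770 days from start to end, counting both.
770 = 7 × 110, so the span is exactly 110 full weeks.
Each full week contributes 5 weekdays (Mon–Fri): 110 × 5 = 550.
Total: 550.

550 weekdays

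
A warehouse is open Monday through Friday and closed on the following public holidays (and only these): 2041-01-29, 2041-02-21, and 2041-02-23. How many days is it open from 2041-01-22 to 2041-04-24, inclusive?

65 business days

2041-01-22 is a Tuesday.
The range spans 93 days (inclusive of both endpoints).
93 = 7 × 13 + 2, so there are 13 full weeks plus 2 extra days.
Each full week contributes 5 weekdays (Mon–Fri): 13 × 5 = 65.
The 2 extra days are Tuesday, Wednesday — 2 of them qualify.
Total: 65 + 2 = 67.
Holidays: 2041-01-29 (Tue); 2041-02-21 (Thu); 2041-02-23 (Sat).
2 of the 3 holidays fall on weekdays; the rest are weekends and were already excluded.
Business days: 67 − 2 = 65.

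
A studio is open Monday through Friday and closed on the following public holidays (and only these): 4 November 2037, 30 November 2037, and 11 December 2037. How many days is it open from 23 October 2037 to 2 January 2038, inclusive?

48 working days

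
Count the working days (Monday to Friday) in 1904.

261 weekdays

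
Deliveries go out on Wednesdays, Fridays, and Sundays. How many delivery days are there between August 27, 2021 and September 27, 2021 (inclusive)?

August 27, 2021 is a Friday.
The range spans 32 days (inclusive of both endpoints).
32 = 7 × 4 + 4, so there are 4 full weeks plus 4 extra days.
Each full week contributes 3 days from the set (Wed, Fri, Sun): 4 × 3 = 12.
The 4 extra days are Friday, Saturday, Sunday, Monday — 2 of them qualify.
Total: 12 + 2 = 14.

14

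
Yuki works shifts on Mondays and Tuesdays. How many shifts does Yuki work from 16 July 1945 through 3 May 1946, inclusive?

84

16 July 1945 is a Monday.
The range spans 292 days (inclusive of both endpoints).
292 = 7 × 41 + 5, so there are 41 full weeks plus 5 extra days.
Each full week contributes 2 days from the set (Mon, Tue): 41 × 2 = 82.
The 5 extra days are Monday, Tuesday, Wednesday, Thursday, Friday — 2 of them qualify.
Total: 82 + 2 = 84.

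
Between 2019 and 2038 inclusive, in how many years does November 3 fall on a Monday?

Day of week of November 3 in each year:
2019: Sun, 2020: Tue, 2021: Wed, 2022: Thu, 2023: Fri, 2024: Sun, 2025: Mon ✓, 2026: Tue, 2027: Wed, 2028: Fri, 2029: Sat, 2030: Sun, 2031: Mon ✓, 2032: Wed, 2033: Thu, 2034: Fri, 2035: Sat, 2036: Mon ✓, 2037: Tue, 2038: Wed
Mondays: 2025, 2031, 2036.

3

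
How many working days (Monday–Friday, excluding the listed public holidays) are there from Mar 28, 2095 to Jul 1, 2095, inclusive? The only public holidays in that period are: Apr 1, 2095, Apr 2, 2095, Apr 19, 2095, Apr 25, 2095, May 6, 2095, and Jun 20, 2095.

65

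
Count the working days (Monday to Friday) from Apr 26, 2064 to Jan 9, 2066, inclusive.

445

Apr 26, 2064 is a Saturday.
From Apr 26, 2064 to Jan 9, 2066 is 624 days inclusive.
624 = 7 × 89 + 1, so there are 89 full weeks plus 1 extra day.
Each full week contributes 5 weekdays (Mon–Fri): 89 × 5 = 445.
The 1 extra day is Saturday — none qualify.
Total: 445 + 0 = 445.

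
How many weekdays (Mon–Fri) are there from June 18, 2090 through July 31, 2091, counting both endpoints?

June 18, 2090 is a Sunday.
From June 18, 2090 to July 31, 2091 is 409 days inclusive.
409 = 7 × 58 + 3, so there are 58 full weeks plus 3 extra days.
Each full week contributes 5 weekdays (Mon–Fri): 58 × 5 = 290.
The 3 extra days are Sun, Mon, Tue — 2 of them qualify.
Total: 290 + 2 = 292.

292 weekdays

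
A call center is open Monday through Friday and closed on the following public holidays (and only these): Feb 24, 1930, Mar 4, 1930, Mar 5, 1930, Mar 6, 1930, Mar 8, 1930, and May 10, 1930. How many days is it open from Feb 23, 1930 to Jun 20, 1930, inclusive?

81

Feb 23, 1930 is a Sunday.
From Feb 23, 1930 to Jun 20, 1930 is 118 days inclusive.
118 = 7 × 16 + 6, so there are 16 full weeks plus 6 extra days.
Each full week contributes 5 weekdays (Mon–Fri): 16 × 5 = 80.
The 6 extra days are Sunday, Monday, Tuesday, Wednesday, Thursday, Friday — 5 of them qualify.
Total: 80 + 5 = 85.
Holidays: Feb 24, 1930 (Mon); Mar 4, 1930 (Tue); Mar 5, 1930 (Wed); Mar 6, 1930 (Thu); Mar 8, 1930 (Sat); May 10, 1930 (Sat).
4 of the 6 holidays fall on weekdays; the rest are weekends and were already excluded.
Business days: 85 − 4 = 81.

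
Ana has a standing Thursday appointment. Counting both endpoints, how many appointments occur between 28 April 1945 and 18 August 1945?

28 April 1945 is a Saturday.
That's 113 days from start to end, counting both.
113 = 7 × 16 + 1, so there are 16 full weeks plus 1 extra day.
Each full week contributes one Thursday: 16 so far.
The 1 extra day is Sat — none qualify.
Total: 16 + 0 = 16.

16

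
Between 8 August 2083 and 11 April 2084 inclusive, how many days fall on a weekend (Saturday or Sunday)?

8 August 2083 is a Sunday.
The range spans 248 days (inclusive of both endpoints).
248 = 7 × 35 + 3, so there are 35 full weeks plus 3 extra days.
Each full week contributes 2 weekend days (Sat, Sun): 35 × 2 = 70.
The 3 extra days are Sunday, Monday, Tuesday — 1 of them qualifies.
Total: 70 + 1 = 71.

71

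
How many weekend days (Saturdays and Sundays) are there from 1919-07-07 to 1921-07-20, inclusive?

1919-07-07 is a Monday.
From 1919-07-07 to 1921-07-20 is 745 days inclusive.
745 = 7 × 106 + 3, so there are 106 full weeks plus 3 extra days.
Each full week contributes 2 weekend days (Sat, Sun): 106 × 2 = 212.
The 3 extra days are Mon, Tue, Wed — none qualify.
Total: 212 + 0 = 212.

212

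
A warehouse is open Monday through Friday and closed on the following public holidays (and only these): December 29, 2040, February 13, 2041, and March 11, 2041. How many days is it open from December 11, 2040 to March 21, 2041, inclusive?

71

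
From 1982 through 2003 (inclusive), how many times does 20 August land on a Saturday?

3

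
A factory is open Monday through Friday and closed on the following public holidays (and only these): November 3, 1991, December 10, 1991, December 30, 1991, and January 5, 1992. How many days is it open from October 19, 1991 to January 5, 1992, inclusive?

October 19, 1991 is a Saturday.
That's 79 days from start to end, counting both.
79 = 7 × 11 + 2, so there are 11 full weeks plus 2 extra days.
Each full week contributes 5 weekdays (Mon–Fri): 11 × 5 = 55.
The 2 extra days are Saturday, Sunday — none qualify.
Total: 55 + 0 = 55.
Holidays: November 3, 1991 (Sun); December 10, 1991 (Tue); December 30, 1991 (Mon); January 5, 1992 (Sun).
2 of the 4 holidays fall on weekdays; the rest are weekends and were already excluded.
Business days: 55 − 2 = 53.

53 working days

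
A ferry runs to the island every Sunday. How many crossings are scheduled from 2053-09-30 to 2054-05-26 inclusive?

34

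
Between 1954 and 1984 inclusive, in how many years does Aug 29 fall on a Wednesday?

Day of week of August 29 in each year:
1954: Sun, 1955: Mon, 1956: Wed ✓, 1957: Thu, 1958: Fri, 1959: Sat, 1960: Mon, 1961: Tue, 1962: Wed ✓, 1963: Thu, 1964: Sat, 1965: Sun, 1966: Mon, 1967: Tue, 1968: Thu, 1969: Fri, 1970: Sat, 1971: Sun, 1972: Tue, 1973: Wed ✓, 1974: Thu, 1975: Fri, 1976: Sun, 1977: Mon, 1978: Tue, 1979: Wed ✓, 1980: Fri, 1981: Sat, 1982: Sun, 1983: Mon, 1984: Wed ✓
Wednesdays: 1956, 1962, 1973, 1979, 1984.

5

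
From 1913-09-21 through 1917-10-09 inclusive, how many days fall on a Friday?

1913-09-21 is a Sunday.
From 1913-09-21 to 1917-10-09 is 1480 days inclusive.
1480 = 7 × 211 + 3, so there are 211 full weeks plus 3 extra days.
Each full week contributes one Friday: 211 so far.
The 3 extra days are Sunday, Monday, Tuesday — none qualify.
Total: 211 + 0 = 211.

211 Fridays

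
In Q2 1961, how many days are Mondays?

13

April 1, 1961 is a Saturday.
That's 91 days from start to end, counting both.
91 = 7 × 13, so the span is exactly 13 full weeks.
Each full week contributes one Monday: 13 so far.
Total: 13.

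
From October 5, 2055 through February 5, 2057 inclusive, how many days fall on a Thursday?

70

October 5, 2055 is a Tuesday.
That's 490 days from start to end, counting both.
490 = 7 × 70, so the span is exactly 70 full weeks.
Each full week contributes one Thursday: 70 so far.
Total: 70.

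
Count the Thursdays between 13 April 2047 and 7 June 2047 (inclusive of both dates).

8 Thursdays

13 April 2047 is a Saturday.
The range spans 56 days (inclusive of both endpoints).
56 = 7 × 8, so the span is exactly 8 full weeks.
Each full week contributes one Thursday: 8 so far.
Total: 8.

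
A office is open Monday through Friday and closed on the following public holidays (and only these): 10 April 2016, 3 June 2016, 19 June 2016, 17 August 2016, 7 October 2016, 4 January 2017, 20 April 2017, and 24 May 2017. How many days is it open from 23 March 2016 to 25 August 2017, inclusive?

367 working days

23 March 2016 is a Wednesday.
That's 521 days from start to end, counting both.
521 = 7 × 74 + 3, so there are 74 full weeks plus 3 extra days.
Each full week contributes 5 weekdays (Mon–Fri): 74 × 5 = 370.
The 3 extra days are Wed, Thu, Fri — 3 of them qualify.
Total: 370 + 3 = 373.
Holidays: 10 April 2016 (Sun); 3 June 2016 (Fri); 19 June 2016 (Sun); 17 August 2016 (Wed); 7 October 2016 (Fri); 4 January 2017 (Wed); 20 April 2017 (Thu); 24 May 2017 (Wed).
6 of the 8 holidays fall on weekdays; the rest are weekends and were already excluded.
Business days: 373 − 6 = 367.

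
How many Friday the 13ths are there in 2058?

The 13th falls on a Friday when the month's 13th has weekday Fri.
Jan 13 is Sun; Feb 13 is Wed; Mar 13 is Wed; Apr 13 is Sat; May 13 is Mon; Jun 13 is Thu; Jul 13 is Sat; Aug 13 is Tue; Sep 13 is Fri ✓; Oct 13 is Sun; Nov 13 is Wed; Dec 13 is Fri ✓.
Friday the 13ths: Sep, Dec.

2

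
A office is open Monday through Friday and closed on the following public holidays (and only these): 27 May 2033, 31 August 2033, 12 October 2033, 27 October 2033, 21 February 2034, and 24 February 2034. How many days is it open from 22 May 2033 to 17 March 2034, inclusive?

209 business days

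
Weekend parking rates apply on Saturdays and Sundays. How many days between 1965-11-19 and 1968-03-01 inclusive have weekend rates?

1965-11-19 is a Friday.
From 1965-11-19 to 1968-03-01 is 834 days inclusive.
834 = 7 × 119 + 1, so there are 119 full weeks plus 1 extra day.
Each full week contributes 2 weekend days (Sat, Sun): 119 × 2 = 238.
The 1 extra day is Friday — none qualify.
Total: 238 + 0 = 238.

238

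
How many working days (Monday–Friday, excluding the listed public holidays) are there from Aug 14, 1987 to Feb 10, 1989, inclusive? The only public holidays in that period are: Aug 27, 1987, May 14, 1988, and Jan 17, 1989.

Aug 14, 1987 is a Friday.
That's 547 days from start to end, counting both.
547 = 7 × 78 + 1, so there are 78 full weeks plus 1 extra day.
Each full week contributes 5 weekdays (Mon–Fri): 78 × 5 = 390.
The 1 extra day is Friday — 1 of them qualifies.
Total: 390 + 1 = 391.
Holidays: Aug 27, 1987 (Thu); May 14, 1988 (Sat); Jan 17, 1989 (Tue).
2 of the 3 holidays fall on weekdays; the rest are weekends and were already excluded.
Business days: 391 − 2 = 389.

389 working days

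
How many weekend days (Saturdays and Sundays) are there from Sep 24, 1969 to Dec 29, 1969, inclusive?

Sep 24, 1969 is a Wednesday.
From Sep 24, 1969 to Dec 29, 1969 is 97 days inclusive.
97 = 7 × 13 + 6, so there are 13 full weeks plus 6 extra days.
Each full week contributes 2 weekend days (Sat, Sun): 13 × 2 = 26.
The 6 extra days are Wed, Thu, Fri, Sat, Sun, Mon — 2 of them qualify.
Total: 26 + 2 = 28.

28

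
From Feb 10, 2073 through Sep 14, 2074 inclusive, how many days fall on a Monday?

Feb 10, 2073 is a Friday.
The range spans 582 days (inclusive of both endpoints).
582 = 7 × 83 + 1, so there are 83 full weeks plus 1 extra day.
Each full week contributes one Monday: 83 so far.
The 1 extra day is Friday — none qualify.
Total: 83 + 0 = 83.

83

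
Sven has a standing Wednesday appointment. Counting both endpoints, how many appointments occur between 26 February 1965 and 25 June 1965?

17

26 February 1965 is a Friday.
The range spans 120 days (inclusive of both endpoints).
120 = 7 × 17 + 1, so there are 17 full weeks plus 1 extra day.
Each full week contributes one Wednesday: 17 so far.
The 1 extra day is Fri — none qualify.
Total: 17 + 0 = 17.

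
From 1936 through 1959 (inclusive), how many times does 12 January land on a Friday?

Day of week of January 12 in each year:
1936: Sun, 1937: Tue, 1938: Wed, 1939: Thu, 1940: Fri ✓, 1941: Sun, 1942: Mon, 1943: Tue, 1944: Wed, 1945: Fri ✓, 1946: Sat, 1947: Sun, 1948: Mon, 1949: Wed, 1950: Thu, 1951: Fri ✓, 1952: Sat, 1953: Mon, 1954: Tue, 1955: Wed, 1956: Thu, 1957: Sat, 1958: Sun, 1959: Mon
Fridays: 1940, 1945, 1951.

3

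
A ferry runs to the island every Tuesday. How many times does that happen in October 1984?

5

Oct 1, 1984 is a Monday.
From Oct 1, 1984 to Oct 31, 1984 is 31 days inclusive.
31 = 7 × 4 + 3, so there are 4 full weeks plus 3 extra days.
Each full week contributes one Tuesday: 4 so far.
The 3 extra days are Mon, Tue, Wed — 1 of them qualifies.
Total: 4 + 1 = 5.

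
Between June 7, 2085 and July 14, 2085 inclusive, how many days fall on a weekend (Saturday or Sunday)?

June 7, 2085 is a Thursday.
From June 7, 2085 to July 14, 2085 is 38 days inclusive.
38 = 7 × 5 + 3, so there are 5 full weeks plus 3 extra days.
Each full week contributes 2 weekend days (Sat, Sun): 5 × 2 = 10.
The 3 extra days are Thu, Fri, Sat — 1 of them qualifies.
Total: 10 + 1 = 11.

11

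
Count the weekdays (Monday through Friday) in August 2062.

August 1, 2062 is a Tuesday.
The range spans 31 days (inclusive of both endpoints).
31 = 7 × 4 + 3, so there are 4 full weeks plus 3 extra days.
Each full week contributes 5 weekdays (Mon–Fri): 4 × 5 = 20.
The 3 extra days are Tuesday, Wednesday, Thursday — 3 of them qualify.
Total: 20 + 3 = 23.

23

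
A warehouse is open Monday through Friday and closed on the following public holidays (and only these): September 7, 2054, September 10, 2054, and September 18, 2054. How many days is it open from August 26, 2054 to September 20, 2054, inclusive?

15

August 26, 2054 is a Wednesday.
That's 26 days from start to end, counting both.
26 = 7 × 3 + 5, so there are 3 full weeks plus 5 extra days.
Each full week contributes 5 weekdays (Mon–Fri): 3 × 5 = 15.
The 5 extra days are Wed, Thu, Fri, Sat, Sun — 3 of them qualify.
Total: 15 + 3 = 18.
Holidays: September 7, 2054 (Mon); September 10, 2054 (Thu); September 18, 2054 (Fri).
All 3 holidays fall on weekdays, so subtract 3.
Business days: 18 − 3 = 15.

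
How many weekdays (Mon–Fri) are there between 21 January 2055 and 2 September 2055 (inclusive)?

21 January 2055 is a Thursday.
From 21 January 2055 to 2 September 2055 is 225 days inclusive.
225 = 7 × 32 + 1, so there are 32 full weeks plus 1 extra day.
Each full week contributes 5 weekdays (Mon–Fri): 32 × 5 = 160.
The 1 extra day is Thu — 1 of them qualifies.
Total: 160 + 1 = 161.

161 weekdays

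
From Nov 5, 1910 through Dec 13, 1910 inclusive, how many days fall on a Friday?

5 Fridays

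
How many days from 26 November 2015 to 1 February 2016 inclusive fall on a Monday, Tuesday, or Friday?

29

26 November 2015 is a Thursday.
That's 68 days from start to end, counting both.
68 = 7 × 9 + 5, so there are 9 full weeks plus 5 extra days.
Each full week contributes 3 days from the set (Mon, Tue, Fri): 9 × 3 = 27.
The 5 extra days are Thursday, Friday, Saturday, Sunday, Monday — 2 of them qualify.
Total: 27 + 2 = 29.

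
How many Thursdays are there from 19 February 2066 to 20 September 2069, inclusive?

19 February 2066 is a Friday.
That's 1310 days from start to end, counting both.
1310 = 7 × 187 + 1, so there are 187 full weeks plus 1 extra day.
Each full week contributes one Thursday: 187 so far.
The 1 extra day is Friday — none qualify.
Total: 187 + 0 = 187.

187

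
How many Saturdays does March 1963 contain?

1963-03-01 is a Friday.
That's 31 days from start to end, counting both.
31 = 7 × 4 + 3, so there are 4 full weeks plus 3 extra days.
Each full week contributes one Saturday: 4 so far.
The 3 extra days are Friday, Saturday, Sunday — 1 of them qualifies.
Total: 4 + 1 = 5.

5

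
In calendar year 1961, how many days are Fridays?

52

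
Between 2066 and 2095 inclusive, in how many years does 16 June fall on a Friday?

4

Day of week of June 16 in each year:
2066: Wed, 2067: Thu, 2068: Sat, 2069: Sun, 2070: Mon, 2071: Tue, 2072: Thu, 2073: Fri ✓, 2074: Sat, 2075: Sun, 2076: Tue, 2077: Wed, 2078: Thu, 2079: Fri ✓, 2080: Sun, 2081: Mon, 2082: Tue, 2083: Wed, 2084: Fri ✓, 2085: Sat, 2086: Sun, 2087: Mon, 2088: Wed, 2089: Thu, 2090: Fri ✓, 2091: Sat, 2092: Mon, 2093: Tue, 2094: Wed, 2095: Thu
Fridays: 2073, 2079, 2084, 2090.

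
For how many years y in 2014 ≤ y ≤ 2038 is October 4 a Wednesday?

4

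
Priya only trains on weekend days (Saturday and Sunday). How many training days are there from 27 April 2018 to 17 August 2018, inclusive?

32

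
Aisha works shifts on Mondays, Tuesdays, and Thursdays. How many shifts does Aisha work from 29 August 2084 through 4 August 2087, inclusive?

29 August 2084 is a Tuesday.
The range spans 1071 days (inclusive of both endpoints).
1071 = 7 × 153, so the span is exactly 153 full weeks.
Each full week contributes 3 days from the set (Mon, Tue, Thu): 153 × 3 = 459.

459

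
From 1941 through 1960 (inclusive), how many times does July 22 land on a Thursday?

Day of week of July 22 in each year:
1941: Tue, 1942: Wed, 1943: Thu ✓, 1944: Sat, 1945: Sun, 1946: Mon, 1947: Tue, 1948: Thu ✓, 1949: Fri, 1950: Sat, 1951: Sun, 1952: Tue, 1953: Wed, 1954: Thu ✓, 1955: Fri, 1956: Sun, 1957: Mon, 1958: Tue, 1959: Wed, 1960: Fri
Thursdays: 1943, 1948, 1954.

3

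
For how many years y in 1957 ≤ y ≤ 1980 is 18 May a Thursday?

Day of week of May 18 in each year:
1957: Sat, 1958: Sun, 1959: Mon, 1960: Wed, 1961: Thu ✓, 1962: Fri, 1963: Sat, 1964: Mon, 1965: Tue, 1966: Wed, 1967: Thu ✓, 1968: Sat, 1969: Sun, 1970: Mon, 1971: Tue, 1972: Thu ✓, 1973: Fri, 1974: Sat, 1975: Sun, 1976: Tue, 1977: Wed, 1978: Thu ✓, 1979: Fri, 1980: Sun
Thursdays: 1961, 1967, 1972, 1978.

4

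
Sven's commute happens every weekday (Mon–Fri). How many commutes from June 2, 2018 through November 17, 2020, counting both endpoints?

June 2, 2018 is a Saturday.
From June 2, 2018 to November 17, 2020 is 900 days inclusive.
900 = 7 × 128 + 4, so there are 128 full weeks plus 4 extra days.
Each full week contributes 5 weekdays (Mon–Fri): 128 × 5 = 640.
The 4 extra days are Saturday, Sunday, Monday, Tuesday — 2 of them qualify.
Total: 640 + 2 = 642.

642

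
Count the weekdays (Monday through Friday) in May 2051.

1 May 2051 is a Monday.
From 1 May 2051 to 31 May 2051 is 31 days inclusive.
31 = 7 × 4 + 3, so there are 4 full weeks plus 3 extra days.
Each full week contributes 5 weekdays (Mon–Fri): 4 × 5 = 20.
The 3 extra days are Monday, Tuesday, Wednesday — 3 of them qualify.
Total: 20 + 3 = 23.

23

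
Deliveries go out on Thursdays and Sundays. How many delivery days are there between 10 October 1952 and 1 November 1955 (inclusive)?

319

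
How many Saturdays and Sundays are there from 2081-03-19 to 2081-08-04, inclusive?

2081-03-19 is a Wednesday.
The range spans 139 days (inclusive of both endpoints).
139 = 7 × 19 + 6, so there are 19 full weeks plus 6 extra days.
Each full week contributes 2 weekend days (Sat, Sun): 19 × 2 = 38.
The 6 extra days are Wed, Thu, Fri, Sat, Sun, Mon — 2 of them qualify.
Total: 38 + 2 = 40.

40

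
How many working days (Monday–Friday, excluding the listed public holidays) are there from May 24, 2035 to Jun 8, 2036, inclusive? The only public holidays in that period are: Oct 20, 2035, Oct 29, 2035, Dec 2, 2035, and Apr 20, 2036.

May 24, 2035 is a Thursday.
From May 24, 2035 to Jun 8, 2036 is 382 days inclusive.
382 = 7 × 54 + 4, so there are 54 full weeks plus 4 extra days.
Each full week contributes 5 weekdays (Mon–Fri): 54 × 5 = 270.
The 4 extra days are Thu, Fri, Sat, Sun — 2 of them qualify.
Total: 270 + 2 = 272.
Holidays: Oct 20, 2035 (Sat); Oct 29, 2035 (Mon); Dec 2, 2035 (Sun); Apr 20, 2036 (Sun).
1 of the 4 holidays fall on weekdays; the rest are weekends and were already excluded.
Business days: 272 − 1 = 271.

271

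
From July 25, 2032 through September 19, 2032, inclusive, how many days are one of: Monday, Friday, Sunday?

July 25, 2032 is a Sunday.
From July 25, 2032 to September 19, 2032 is 57 days inclusive.
57 = 7 × 8 + 1, so there are 8 full weeks plus 1 extra day.
Each full week contributes 3 days from the set (Mon, Fri, Sun): 8 × 3 = 24.
The 1 extra day is Sunday — 1 of them qualifies.
Total: 24 + 1 = 25.

25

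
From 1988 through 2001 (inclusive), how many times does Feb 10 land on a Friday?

Day of week of February 10 in each year:
1988: Wed, 1989: Fri ✓, 1990: Sat, 1991: Sun, 1992: Mon, 1993: Wed, 1994: Thu, 1995: Fri ✓, 1996: Sat, 1997: Mon, 1998: Tue, 1999: Wed, 2000: Thu, 2001: Sat
Fridays: 1989, 1995.

2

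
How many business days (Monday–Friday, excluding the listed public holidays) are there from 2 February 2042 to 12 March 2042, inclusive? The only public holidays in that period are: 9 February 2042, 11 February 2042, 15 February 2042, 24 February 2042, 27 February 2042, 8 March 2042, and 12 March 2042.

2 February 2042 is a Sunday.
The range spans 39 days (inclusive of both endpoints).
39 = 7 × 5 + 4, so there are 5 full weeks plus 4 extra days.
Each full week contributes 5 weekdays (Mon–Fri): 5 × 5 = 25.
The 4 extra days are Sun, Mon, Tue, Wed — 3 of them qualify.
Total: 25 + 3 = 28.
Holidays: 9 February 2042 (Sun); 11 February 2042 (Tue); 15 February 2042 (Sat); 24 February 2042 (Mon); 27 February 2042 (Thu); 8 March 2042 (Sat); 12 March 2042 (Wed).
4 of the 7 holidays fall on weekdays; the rest are weekends and were already excluded.
Business days: 28 − 4 = 24.

24 business days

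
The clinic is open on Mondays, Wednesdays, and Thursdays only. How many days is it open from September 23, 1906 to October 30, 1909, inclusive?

486

September 23, 1906 is a Sunday.
The range spans 1134 days (inclusive of both endpoints).
1134 = 7 × 162, so the span is exactly 162 full weeks.
Each full week contributes 3 days from the set (Mon, Wed, Thu): 162 × 3 = 486.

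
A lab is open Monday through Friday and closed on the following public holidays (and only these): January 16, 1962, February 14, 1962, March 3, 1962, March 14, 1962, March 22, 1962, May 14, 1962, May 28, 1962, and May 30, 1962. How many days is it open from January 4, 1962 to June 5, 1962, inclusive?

January 4, 1962 is a Thursday.
That's 153 days from start to end, counting both.
153 = 7 × 21 + 6, so there are 21 full weeks plus 6 extra days.
Each full week contributes 5 weekdays (Mon–Fri): 21 × 5 = 105.
The 6 extra days are Thu, Fri, Sat, Sun, Mon, Tue — 4 of them qualify.
Total: 105 + 4 = 109.
Holidays: January 16, 1962 (Tue); February 14, 1962 (Wed); March 3, 1962 (Sat); March 14, 1962 (Wed); March 22, 1962 (Thu); May 14, 1962 (Mon); May 28, 1962 (Mon); May 30, 1962 (Wed).
7 of the 8 holidays fall on weekdays; the rest are weekends and were already excluded.
Business days: 109 − 7 = 102.

102 business days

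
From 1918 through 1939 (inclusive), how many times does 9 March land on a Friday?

Day of week of March 9 in each year:
1918: Sat, 1919: Sun, 1920: Tue, 1921: Wed, 1922: Thu, 1923: Fri ✓, 1924: Sun, 1925: Mon, 1926: Tue, 1927: Wed, 1928: Fri ✓, 1929: Sat, 1930: Sun, 1931: Mon, 1932: Wed, 1933: Thu, 1934: Fri ✓, 1935: Sat, 1936: Mon, 1937: Tue, 1938: Wed, 1939: Thu
Fridays: 1923, 1928, 1934.

3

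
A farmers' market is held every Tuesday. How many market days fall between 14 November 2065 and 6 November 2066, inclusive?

14 November 2065 is a Saturday.
That's 358 days from start to end, counting both.
358 = 7 × 51 + 1, so there are 51 full weeks plus 1 extra day.
Each full week contributes one Tuesday: 51 so far.
The 1 extra day is Sat — none qualify.
Total: 51 + 0 = 51.

51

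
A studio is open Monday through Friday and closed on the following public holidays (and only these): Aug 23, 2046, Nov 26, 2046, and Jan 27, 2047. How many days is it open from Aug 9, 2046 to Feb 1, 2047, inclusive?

125 business days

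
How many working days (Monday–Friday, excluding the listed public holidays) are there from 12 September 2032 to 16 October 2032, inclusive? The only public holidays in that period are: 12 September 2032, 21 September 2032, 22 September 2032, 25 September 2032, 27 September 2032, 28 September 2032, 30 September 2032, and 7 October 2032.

19

12 September 2032 is a Sunday.
The range spans 35 days (inclusive of both endpoints).
35 = 7 × 5, so the span is exactly 5 full weeks.
Each full week contributes 5 weekdays (Mon–Fri): 5 × 5 = 25.
Holidays: 12 September 2032 (Sun); 21 September 2032 (Tue); 22 September 2032 (Wed); 25 September 2032 (Sat); 27 September 2032 (Mon); 28 September 2032 (Tue); 30 September 2032 (Thu); 7 October 2032 (Thu).
6 of the 8 holidays fall on weekdays; the rest are weekends and were already excluded.
Business days: 25 − 6 = 19.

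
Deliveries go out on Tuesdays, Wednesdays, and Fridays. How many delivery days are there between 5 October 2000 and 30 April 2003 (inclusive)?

5 October 2000 is a Thursday.
From 5 October 2000 to 30 April 2003 is 938 days inclusive.
938 = 7 × 134, so the span is exactly 134 full weeks.
Each full week contributes 3 days from the set (Tue, Wed, Fri): 134 × 3 = 402.

402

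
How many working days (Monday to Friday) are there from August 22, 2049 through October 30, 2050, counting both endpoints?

310 weekdays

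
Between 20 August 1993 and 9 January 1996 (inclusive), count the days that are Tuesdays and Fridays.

250

20 August 1993 is a Friday.
That's 873 days from start to end, counting both.
873 = 7 × 124 + 5, so there are 124 full weeks plus 5 extra days.
Each full week contributes 2 days from the set (Tue, Fri): 124 × 2 = 248.
The 5 extra days are Fri, Sat, Sun, Mon, Tue — 2 of them qualify.
Total: 248 + 2 = 250.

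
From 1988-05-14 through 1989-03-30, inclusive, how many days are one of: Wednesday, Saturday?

92

1988-05-14 is a Saturday.
From 1988-05-14 to 1989-03-30 is 321 days inclusive.
321 = 7 × 45 + 6, so there are 45 full weeks plus 6 extra days.
Each full week contributes 2 days from the set (Wed, Sat): 45 × 2 = 90.
The 6 extra days are Sat, Sun, Mon, Tue, Wed, Thu — 2 of them qualify.
Total: 90 + 2 = 92.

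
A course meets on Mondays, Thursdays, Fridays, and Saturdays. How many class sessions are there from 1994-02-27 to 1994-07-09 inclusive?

1994-02-27 is a Sunday.
That's 133 days from start to end, counting both.
133 = 7 × 19, so the span is exactly 19 full weeks.
Each full week contributes 4 days from the set (Mon, Thu, Fri, Sat): 19 × 4 = 76.
Total: 76.

76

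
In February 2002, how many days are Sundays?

4

1 February 2002 is a Friday.
That's 28 days from start to end, counting both.
28 = 7 × 4, so the span is exactly 4 full weeks.
Each full week contributes one Sunday: 4 so far.
Total: 4.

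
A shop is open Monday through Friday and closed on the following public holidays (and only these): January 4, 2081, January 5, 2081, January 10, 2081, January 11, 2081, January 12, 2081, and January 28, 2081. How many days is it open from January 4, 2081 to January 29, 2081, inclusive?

January 4, 2081 is a Saturday.
That's 26 days from start to end, counting both.
26 = 7 × 3 + 5, so there are 3 full weeks plus 5 extra days.
Each full week contributes 5 weekdays (Mon–Fri): 3 × 5 = 15.
The 5 extra days are Sat, Sun, Mon, Tue, Wed — 3 of them qualify.
Total: 15 + 3 = 18.
Holidays: January 4, 2081 (Sat); January 5, 2081 (Sun); January 10, 2081 (Fri); January 11, 2081 (Sat); January 12, 2081 (Sun); January 28, 2081 (Tue).
2 of the 6 holidays fall on weekdays; the rest are weekends and were already excluded.
Business days: 18 − 2 = 16.

16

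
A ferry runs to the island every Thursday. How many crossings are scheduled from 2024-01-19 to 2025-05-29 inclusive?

71 Thursdays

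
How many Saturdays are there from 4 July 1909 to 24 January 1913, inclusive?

4 July 1909 is a Sunday.
From 4 July 1909 to 24 January 1913 is 1301 days inclusive.
1301 = 7 × 185 + 6, so there are 185 full weeks plus 6 extra days.
Each full week contributes one Saturday: 185 so far.
The 6 extra days are Sunday, Monday, Tuesday, Wednesday, Thursday, Friday — none qualify.
Total: 185 + 0 = 185.

185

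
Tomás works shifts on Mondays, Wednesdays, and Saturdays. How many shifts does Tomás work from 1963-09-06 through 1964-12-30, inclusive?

1963-09-06 is a Friday.
From 1963-09-06 to 1964-12-30 is 482 days inclusive.
482 = 7 × 68 + 6, so there are 68 full weeks plus 6 extra days.
Each full week contributes 3 days from the set (Mon, Wed, Sat): 68 × 3 = 204.
The 6 extra days are Fri, Sat, Sun, Mon, Tue, Wed — 3 of them qualify.
Total: 204 + 3 = 207.

207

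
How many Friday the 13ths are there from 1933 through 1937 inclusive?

9

Friday-the-13ths by year:
1933: Jan, Oct
1934: Apr, Jul
1935: Sep, Dec
1936: Mar, Nov
1937: Aug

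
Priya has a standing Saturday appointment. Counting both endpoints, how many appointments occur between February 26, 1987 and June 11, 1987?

15

February 26, 1987 is a Thursday.
From February 26, 1987 to June 11, 1987 is 106 days inclusive.
106 = 7 × 15 + 1, so there are 15 full weeks plus 1 extra day.
Each full week contributes one Saturday: 15 so far.
The 1 extra day is Thu — none qualify.
Total: 15 + 0 = 15.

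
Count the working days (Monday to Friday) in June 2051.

22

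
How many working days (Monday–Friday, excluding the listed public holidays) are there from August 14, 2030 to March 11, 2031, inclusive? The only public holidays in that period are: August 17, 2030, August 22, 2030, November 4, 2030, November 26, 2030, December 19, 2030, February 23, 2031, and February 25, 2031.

145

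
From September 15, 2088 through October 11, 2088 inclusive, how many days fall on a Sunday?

September 15, 2088 is a Wednesday.
From September 15, 2088 to October 11, 2088 is 27 days inclusive.
27 = 7 × 3 + 6, so there are 3 full weeks plus 6 extra days.
Each full week contributes one Sunday: 3 so far.
The 6 extra days are Wed, Thu, Fri, Sat, Sun, Mon — 1 of them qualifies.
Total: 3 + 1 = 4.

4 Sundays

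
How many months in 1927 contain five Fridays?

4

A month has five Fridays exactly when Friday falls within its first (length − 28) days.
Jan: 31 days, starts Sat → 5 of Sat, Sun, Mon
Feb: 28 days, starts Tue → 5 of (none)
Mar: 31 days, starts Tue → 5 of Tue, Wed, Thu
Apr: 30 days, starts Fri → 5 of Fri, Sat ✓
May: 31 days, starts Sun → 5 of Sun, Mon, Tue
Jun: 30 days, starts Wed → 5 of Wed, Thu
Jul: 31 days, starts Fri → 5 of Fri, Sat, Sun ✓
Aug: 31 days, starts Mon → 5 of Mon, Tue, Wed
Sep: 30 days, starts Thu → 5 of Thu, Fri ✓
Oct: 31 days, starts Sat → 5 of Sat, Sun, Mon
Nov: 30 days, starts Tue → 5 of Tue, Wed
Dec: 31 days, starts Thu → 5 of Thu, Fri, Sat ✓
Months with five Fridays: Apr, Jul, Sep, Dec.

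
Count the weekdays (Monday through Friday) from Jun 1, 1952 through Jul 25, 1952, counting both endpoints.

40 weekdays

Jun 1, 1952 is a Sunday.
From Jun 1, 1952 to Jul 25, 1952 is 55 days inclusive.
55 = 7 × 7 + 6, so there are 7 full weeks plus 6 extra days.
Each full week contributes 5 weekdays (Mon–Fri): 7 × 5 = 35.
The 6 extra days are Sunday, Monday, Tuesday, Wednesday, Thursday, Friday — 5 of them qualify.
Total: 35 + 5 = 40.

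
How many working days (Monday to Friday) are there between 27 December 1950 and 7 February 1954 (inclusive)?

813 weekdays

27 December 1950 is a Wednesday.
The range spans 1139 days (inclusive of both endpoints).
1139 = 7 × 162 + 5, so there are 162 full weeks plus 5 extra days.
Each full week contributes 5 weekdays (Mon–Fri): 162 × 5 = 810.
The 5 extra days are Wed, Thu, Fri, Sat, Sun — 3 of them qualify.
Total: 810 + 3 = 813.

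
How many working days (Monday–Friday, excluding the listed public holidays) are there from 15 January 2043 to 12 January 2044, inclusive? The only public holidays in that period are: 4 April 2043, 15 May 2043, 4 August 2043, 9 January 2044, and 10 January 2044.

15 January 2043 is a Thursday.
From 15 January 2043 to 12 January 2044 is 363 days inclusive.
363 = 7 × 51 + 6, so there are 51 full weeks plus 6 extra days.
Each full week contributes 5 weekdays (Mon–Fri): 51 × 5 = 255.
The 6 extra days are Thursday, Friday, Saturday, Sunday, Monday, Tuesday — 4 of them qualify.
Total: 255 + 4 = 259.
Holidays: 4 April 2043 (Sat); 15 May 2043 (Fri); 4 August 2043 (Tue); 9 January 2044 (Sat); 10 January 2044 (Sun).
2 of the 5 holidays fall on weekdays; the rest are weekends and were already excluded.
Business days: 259 − 2 = 257.

257 working days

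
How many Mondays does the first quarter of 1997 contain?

1 January 1997 is a Wednesday.
That's 90 days from start to end, counting both.
90 = 7 × 12 + 6, so there are 12 full weeks plus 6 extra days.
Each full week contributes one Monday: 12 so far.
The 6 extra days are Wed, Thu, Fri, Sat, Sun, Mon — 1 of them qualifies.
Total: 12 + 1 = 13.

13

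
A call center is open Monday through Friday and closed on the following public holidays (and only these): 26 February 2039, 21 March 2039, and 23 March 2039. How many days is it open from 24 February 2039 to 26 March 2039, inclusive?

24 February 2039 is a Thursday.
That's 31 days from start to end, counting both.
31 = 7 × 4 + 3, so there are 4 full weeks plus 3 extra days.
Each full week contributes 5 weekdays (Mon–Fri): 4 × 5 = 20.
The 3 extra days are Thu, Fri, Sat — 2 of them qualify.
Total: 20 + 2 = 22.
Holidays: 26 February 2039 (Sat); 21 March 2039 (Mon); 23 March 2039 (Wed).
2 of the 3 holidays fall on weekdays; the rest are weekends and were already excluded.
Business days: 22 − 2 = 20.

20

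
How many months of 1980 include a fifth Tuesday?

5

A month has five Tuesdays exactly when Tuesday falls within its first (length − 28) days.
Jan: 31 days, starts Tue → 5 of Tue, Wed, Thu ✓
Feb: 29 days, starts Fri → 5 of Fri
Mar: 31 days, starts Sat → 5 of Sat, Sun, Mon
Apr: 30 days, starts Tue → 5 of Tue, Wed ✓
May: 31 days, starts Thu → 5 of Thu, Fri, Sat
Jun: 30 days, starts Sun → 5 of Sun, Mon
Jul: 31 days, starts Tue → 5 of Tue, Wed, Thu ✓
Aug: 31 days, starts Fri → 5 of Fri, Sat, Sun
Sep: 30 days, starts Mon → 5 of Mon, Tue ✓
Oct: 31 days, starts Wed → 5 of Wed, Thu, Fri
Nov: 30 days, starts Sat → 5 of Sat, Sun
Dec: 31 days, starts Mon → 5 of Mon, Tue, Wed ✓
Months with five Tuesdays: Jan, Apr, Jul, Sep, Dec.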